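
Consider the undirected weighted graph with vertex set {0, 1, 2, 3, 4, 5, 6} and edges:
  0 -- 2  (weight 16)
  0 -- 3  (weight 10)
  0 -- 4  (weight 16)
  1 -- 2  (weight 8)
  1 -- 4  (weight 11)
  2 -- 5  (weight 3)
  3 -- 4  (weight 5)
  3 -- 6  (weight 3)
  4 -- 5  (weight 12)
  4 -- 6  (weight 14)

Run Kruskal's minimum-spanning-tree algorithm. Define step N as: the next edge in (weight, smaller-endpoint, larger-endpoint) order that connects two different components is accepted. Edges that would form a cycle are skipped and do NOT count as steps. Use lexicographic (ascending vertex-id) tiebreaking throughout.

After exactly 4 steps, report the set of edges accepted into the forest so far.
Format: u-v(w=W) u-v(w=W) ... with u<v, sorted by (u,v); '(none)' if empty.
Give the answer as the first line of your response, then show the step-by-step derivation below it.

1-2(w=8) 2-5(w=3) 3-4(w=5) 3-6(w=3)

step 1: add edge 2-5 (w=3); MST = {2-5(w=3)}
step 2: add edge 3-6 (w=3); MST = {2-5(w=3) 3-6(w=3)}
step 3: add edge 3-4 (w=5); MST = {2-5(w=3) 3-4(w=5) 3-6(w=3)}
step 4: add edge 1-2 (w=8); MST = {1-2(w=8) 2-5(w=3) 3-4(w=5) 3-6(w=3)}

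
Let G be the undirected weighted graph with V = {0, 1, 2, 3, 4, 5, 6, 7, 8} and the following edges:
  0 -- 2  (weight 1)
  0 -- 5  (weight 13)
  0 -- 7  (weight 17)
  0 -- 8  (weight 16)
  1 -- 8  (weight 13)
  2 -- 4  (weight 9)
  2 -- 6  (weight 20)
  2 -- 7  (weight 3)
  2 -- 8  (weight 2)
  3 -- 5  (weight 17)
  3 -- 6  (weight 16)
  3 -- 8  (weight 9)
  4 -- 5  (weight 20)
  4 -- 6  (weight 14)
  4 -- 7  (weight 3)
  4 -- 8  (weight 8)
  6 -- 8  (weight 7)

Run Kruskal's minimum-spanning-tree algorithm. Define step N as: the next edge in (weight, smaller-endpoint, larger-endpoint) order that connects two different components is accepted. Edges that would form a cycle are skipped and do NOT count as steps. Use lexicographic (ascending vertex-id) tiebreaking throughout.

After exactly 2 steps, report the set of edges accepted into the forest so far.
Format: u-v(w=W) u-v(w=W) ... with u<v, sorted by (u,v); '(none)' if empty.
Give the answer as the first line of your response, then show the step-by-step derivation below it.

0-2(w=1) 2-8(w=2)

step 1: add edge 0-2 (w=1); MST = {0-2(w=1)}
step 2: add edge 2-8 (w=2); MST = {0-2(w=1) 2-8(w=2)}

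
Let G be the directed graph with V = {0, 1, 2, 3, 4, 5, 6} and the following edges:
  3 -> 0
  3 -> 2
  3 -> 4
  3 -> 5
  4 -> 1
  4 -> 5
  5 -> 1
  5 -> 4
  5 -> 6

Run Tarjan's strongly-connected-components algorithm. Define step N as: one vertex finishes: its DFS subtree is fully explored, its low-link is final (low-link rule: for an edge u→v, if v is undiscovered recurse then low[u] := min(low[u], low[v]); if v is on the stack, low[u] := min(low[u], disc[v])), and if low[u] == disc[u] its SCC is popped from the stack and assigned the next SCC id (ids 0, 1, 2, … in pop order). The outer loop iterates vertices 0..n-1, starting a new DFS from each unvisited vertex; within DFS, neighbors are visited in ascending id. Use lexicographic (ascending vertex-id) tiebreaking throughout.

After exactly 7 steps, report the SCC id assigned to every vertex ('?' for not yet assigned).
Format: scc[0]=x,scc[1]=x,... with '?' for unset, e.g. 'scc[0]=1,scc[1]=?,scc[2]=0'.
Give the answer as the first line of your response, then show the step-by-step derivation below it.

scc[0]=0,scc[1]=1,scc[2]=2,scc[3]=5,scc[4]=4,scc[5]=4,scc[6]=3

step 1: low=(low[0]=0,low[1]=?,low[2]=?,low[3]=?,low[4]=?,low[5]=?,low[6]=?); scc=(scc[0]=0,scc[1]=?,scc[2]=?,scc[3]=?,scc[4]=?,scc[5]=?,scc[6]=?)
step 2: low=(low[0]=0,low[1]=1,low[2]=?,low[3]=?,low[4]=?,low[5]=?,low[6]=?); scc=(scc[0]=0,scc[1]=1,scc[2]=?,scc[3]=?,scc[4]=?,scc[5]=?,scc[6]=?)
step 3: low=(low[0]=0,low[1]=1,low[2]=2,low[3]=?,low[4]=?,low[5]=?,low[6]=?); scc=(scc[0]=0,scc[1]=1,scc[2]=2,scc[3]=?,scc[4]=?,scc[5]=?,scc[6]=?)
step 4: low=(low[0]=0,low[1]=1,low[2]=2,low[3]=3,low[4]=4,low[5]=4,low[6]=6); scc=(scc[0]=0,scc[1]=1,scc[2]=2,scc[3]=?,scc[4]=?,scc[5]=?,scc[6]=3)
step 5: low=(low[0]=0,low[1]=1,low[2]=2,low[3]=3,low[4]=4,low[5]=4,low[6]=6); scc=(scc[0]=0,scc[1]=1,scc[2]=2,scc[3]=?,scc[4]=?,scc[5]=?,scc[6]=3)
step 6: low=(low[0]=0,low[1]=1,low[2]=2,low[3]=3,low[4]=4,low[5]=4,low[6]=6); scc=(scc[0]=0,scc[1]=1,scc[2]=2,scc[3]=?,scc[4]=4,scc[5]=4,scc[6]=3)
step 7: low=(low[0]=0,low[1]=1,low[2]=2,low[3]=3,low[4]=4,low[5]=4,low[6]=6); scc=(scc[0]=0,scc[1]=1,scc[2]=2,scc[3]=5,scc[4]=4,scc[5]=4,scc[6]=3)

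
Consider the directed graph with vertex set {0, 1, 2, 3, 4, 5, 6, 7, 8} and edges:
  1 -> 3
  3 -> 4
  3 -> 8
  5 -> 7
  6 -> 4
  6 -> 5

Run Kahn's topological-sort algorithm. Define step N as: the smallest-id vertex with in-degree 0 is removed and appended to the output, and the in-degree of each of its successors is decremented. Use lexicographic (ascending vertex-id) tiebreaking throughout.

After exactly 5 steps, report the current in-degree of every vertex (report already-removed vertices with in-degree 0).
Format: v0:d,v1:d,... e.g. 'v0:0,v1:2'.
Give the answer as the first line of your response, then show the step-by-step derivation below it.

v0:0,v1:0,v2:0,v3:0,v4:0,v5:0,v6:0,v7:1,v8:0

step 1: output 0; order=[0]; indeg=(0,0,0,1,2,1,0,1,1)
step 2: output 1; order=[0,1]; indeg=(0,0,0,0,2,1,0,1,1)
step 3: output 2; order=[0,1,2]; indeg=(0,0,0,0,2,1,0,1,1)
step 4: output 3; order=[0,1,2,3]; indeg=(0,0,0,0,1,1,0,1,0)
step 5: output 6; order=[0,1,2,3,6]; indeg=(0,0,0,0,0,0,0,1,0)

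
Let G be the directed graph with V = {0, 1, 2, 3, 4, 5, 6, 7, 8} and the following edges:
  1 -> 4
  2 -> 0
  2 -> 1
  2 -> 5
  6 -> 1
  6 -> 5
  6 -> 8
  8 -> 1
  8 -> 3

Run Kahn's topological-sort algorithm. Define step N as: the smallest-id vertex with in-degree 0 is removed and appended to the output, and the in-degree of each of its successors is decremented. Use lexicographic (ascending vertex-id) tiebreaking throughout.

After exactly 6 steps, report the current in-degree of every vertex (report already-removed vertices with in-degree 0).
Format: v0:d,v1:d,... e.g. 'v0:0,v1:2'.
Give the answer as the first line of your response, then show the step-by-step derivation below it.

v0:0,v1:0,v2:0,v3:0,v4:1,v5:0,v6:0,v7:0,v8:0

step 1: output 2; order=[2]; indeg=(0,2,0,1,1,1,0,0,1)
step 2: output 0; order=[2,0]; indeg=(0,2,0,1,1,1,0,0,1)
step 3: output 6; order=[2,0,6]; indeg=(0,1,0,1,1,0,0,0,0)
step 4: output 5; order=[2,0,6,5]; indeg=(0,1,0,1,1,0,0,0,0)
step 5: output 7; order=[2,0,6,5,7]; indeg=(0,1,0,1,1,0,0,0,0)
step 6: output 8; order=[2,0,6,5,7,8]; indeg=(0,0,0,0,1,0,0,0,0)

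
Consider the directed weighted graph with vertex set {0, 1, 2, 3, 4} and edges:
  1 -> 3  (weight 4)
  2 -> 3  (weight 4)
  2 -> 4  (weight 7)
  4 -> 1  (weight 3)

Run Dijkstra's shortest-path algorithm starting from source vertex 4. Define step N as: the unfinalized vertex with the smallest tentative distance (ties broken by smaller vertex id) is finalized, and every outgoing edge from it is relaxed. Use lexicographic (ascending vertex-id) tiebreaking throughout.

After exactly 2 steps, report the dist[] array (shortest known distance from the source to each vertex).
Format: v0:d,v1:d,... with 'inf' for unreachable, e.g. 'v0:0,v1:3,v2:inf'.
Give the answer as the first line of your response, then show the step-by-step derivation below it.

v0:inf,v1:3,v2:inf,v3:7,v4:0

step 1: dist = v0:inf,v1:3,v2:inf,v3:inf,v4:0
step 2: dist = v0:inf,v1:3,v2:inf,v3:7,v4:0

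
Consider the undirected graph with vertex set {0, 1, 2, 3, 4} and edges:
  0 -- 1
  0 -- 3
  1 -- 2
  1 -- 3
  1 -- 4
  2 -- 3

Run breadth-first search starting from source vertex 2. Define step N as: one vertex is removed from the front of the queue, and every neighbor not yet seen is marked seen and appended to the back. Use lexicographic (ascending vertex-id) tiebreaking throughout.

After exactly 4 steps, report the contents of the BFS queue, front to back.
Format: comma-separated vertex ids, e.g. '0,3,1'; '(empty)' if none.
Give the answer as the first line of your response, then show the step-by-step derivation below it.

4

step 1: dequeue 2; queue=[1,3]; order=2
step 2: dequeue 1; queue=[3,0,4]; order=2,1
step 3: dequeue 3; queue=[0,4]; order=2,1,3
step 4: dequeue 0; queue=[4]; order=2,1,3,0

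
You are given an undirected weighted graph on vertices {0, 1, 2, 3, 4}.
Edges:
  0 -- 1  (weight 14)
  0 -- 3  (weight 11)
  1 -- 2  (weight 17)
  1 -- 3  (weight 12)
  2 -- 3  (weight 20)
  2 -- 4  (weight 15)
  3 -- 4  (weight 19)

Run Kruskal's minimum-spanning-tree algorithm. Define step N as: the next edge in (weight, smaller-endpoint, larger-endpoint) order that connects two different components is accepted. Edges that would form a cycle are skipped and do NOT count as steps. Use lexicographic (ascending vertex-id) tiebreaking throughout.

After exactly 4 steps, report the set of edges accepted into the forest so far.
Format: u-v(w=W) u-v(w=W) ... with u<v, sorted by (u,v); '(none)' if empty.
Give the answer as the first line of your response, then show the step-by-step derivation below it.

0-3(w=11) 1-2(w=17) 1-3(w=12) 2-4(w=15)

step 1: add edge 0-3 (w=11); MST = {0-3(w=11)}
step 2: add edge 1-3 (w=12); MST = {0-3(w=11) 1-3(w=12)}
step 3: add edge 2-4 (w=15); MST = {0-3(w=11) 1-3(w=12) 2-4(w=15)}
step 4: add edge 1-2 (w=17); MST = {0-3(w=11) 1-2(w=17) 1-3(w=12) 2-4(w=15)}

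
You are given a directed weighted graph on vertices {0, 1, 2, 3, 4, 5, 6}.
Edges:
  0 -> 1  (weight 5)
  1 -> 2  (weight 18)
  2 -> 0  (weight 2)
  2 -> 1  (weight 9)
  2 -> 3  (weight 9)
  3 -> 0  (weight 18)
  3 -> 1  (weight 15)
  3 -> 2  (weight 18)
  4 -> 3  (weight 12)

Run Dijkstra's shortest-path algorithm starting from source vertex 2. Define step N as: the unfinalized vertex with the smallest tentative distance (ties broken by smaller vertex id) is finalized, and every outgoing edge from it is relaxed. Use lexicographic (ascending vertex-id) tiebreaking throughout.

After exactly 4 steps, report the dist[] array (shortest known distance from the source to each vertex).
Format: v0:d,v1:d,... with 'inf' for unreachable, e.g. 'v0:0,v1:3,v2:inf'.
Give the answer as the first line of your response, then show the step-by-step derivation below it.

v0:2,v1:7,v2:0,v3:9,v4:inf,v5:inf,v6:inf

step 1: dist = v0:2,v1:9,v2:0,v3:9,v4:inf,v5:inf,v6:inf
step 2: dist = v0:2,v1:7,v2:0,v3:9,v4:inf,v5:inf,v6:inf
step 3: dist = v0:2,v1:7,v2:0,v3:9,v4:inf,v5:inf,v6:inf
step 4: dist = v0:2,v1:7,v2:0,v3:9,v4:inf,v5:inf,v6:inf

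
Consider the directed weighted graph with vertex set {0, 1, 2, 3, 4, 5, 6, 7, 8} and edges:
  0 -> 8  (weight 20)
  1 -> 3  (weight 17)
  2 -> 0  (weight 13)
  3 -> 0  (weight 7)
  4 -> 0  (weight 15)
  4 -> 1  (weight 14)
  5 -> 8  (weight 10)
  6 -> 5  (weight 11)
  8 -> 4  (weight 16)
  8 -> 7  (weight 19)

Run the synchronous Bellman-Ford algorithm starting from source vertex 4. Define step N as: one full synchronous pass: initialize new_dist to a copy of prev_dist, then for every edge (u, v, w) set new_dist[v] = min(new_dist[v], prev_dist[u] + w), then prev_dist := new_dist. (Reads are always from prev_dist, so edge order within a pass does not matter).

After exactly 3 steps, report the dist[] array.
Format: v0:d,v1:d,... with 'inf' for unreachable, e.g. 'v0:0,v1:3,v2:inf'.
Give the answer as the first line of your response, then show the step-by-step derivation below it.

v0:15,v1:14,v2:inf,v3:31,v4:0,v5:inf,v6:inf,v7:54,v8:35

step 1: dist = v0:15,v1:14,v2:inf,v3:inf,v4:0,v5:inf,v6:inf,v7:inf,v8:inf
step 2: dist = v0:15,v1:14,v2:inf,v3:31,v4:0,v5:inf,v6:inf,v7:inf,v8:35
step 3: dist = v0:15,v1:14,v2:inf,v3:31,v4:0,v5:inf,v6:inf,v7:54,v8:35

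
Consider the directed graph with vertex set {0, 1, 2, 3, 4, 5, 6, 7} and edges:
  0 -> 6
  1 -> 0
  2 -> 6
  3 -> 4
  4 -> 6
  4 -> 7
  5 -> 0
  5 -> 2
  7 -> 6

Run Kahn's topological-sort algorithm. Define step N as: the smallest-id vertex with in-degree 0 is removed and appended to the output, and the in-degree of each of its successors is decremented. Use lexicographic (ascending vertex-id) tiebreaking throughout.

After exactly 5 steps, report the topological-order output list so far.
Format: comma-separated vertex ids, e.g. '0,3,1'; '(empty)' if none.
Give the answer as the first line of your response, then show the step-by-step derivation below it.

1,3,4,5,0

step 1: output 1; order=[1]; indeg=(1,0,1,0,1,0,4,1)
step 2: output 3; order=[1,3]; indeg=(1,0,1,0,0,0,4,1)
step 3: output 4; order=[1,3,4]; indeg=(1,0,1,0,0,0,3,0)
step 4: output 5; order=[1,3,4,5]; indeg=(0,0,0,0,0,0,3,0)
step 5: output 0; order=[1,3,4,5,0]; indeg=(0,0,0,0,0,0,2,0)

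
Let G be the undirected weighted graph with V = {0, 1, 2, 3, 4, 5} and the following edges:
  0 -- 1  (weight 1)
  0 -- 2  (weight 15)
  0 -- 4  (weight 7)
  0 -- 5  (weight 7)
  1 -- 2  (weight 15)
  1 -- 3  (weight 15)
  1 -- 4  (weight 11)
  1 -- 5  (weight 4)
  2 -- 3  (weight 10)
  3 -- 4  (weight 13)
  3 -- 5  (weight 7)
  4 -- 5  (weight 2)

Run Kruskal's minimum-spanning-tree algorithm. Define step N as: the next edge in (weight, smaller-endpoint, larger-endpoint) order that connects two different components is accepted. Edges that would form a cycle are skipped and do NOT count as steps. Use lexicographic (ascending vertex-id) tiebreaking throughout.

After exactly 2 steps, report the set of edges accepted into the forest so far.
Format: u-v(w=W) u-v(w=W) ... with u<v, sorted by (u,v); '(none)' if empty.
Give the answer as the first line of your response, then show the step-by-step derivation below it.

0-1(w=1) 4-5(w=2)

step 1: add edge 0-1 (w=1); MST = {0-1(w=1)}
step 2: add edge 4-5 (w=2); MST = {0-1(w=1) 4-5(w=2)}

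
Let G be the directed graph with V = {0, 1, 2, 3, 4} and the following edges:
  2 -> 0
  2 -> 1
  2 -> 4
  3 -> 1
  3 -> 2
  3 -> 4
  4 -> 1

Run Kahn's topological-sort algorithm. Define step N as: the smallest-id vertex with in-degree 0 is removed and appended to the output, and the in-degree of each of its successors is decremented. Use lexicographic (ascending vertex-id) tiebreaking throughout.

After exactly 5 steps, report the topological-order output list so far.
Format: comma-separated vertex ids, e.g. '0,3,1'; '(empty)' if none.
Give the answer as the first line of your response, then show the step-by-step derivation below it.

3,2,0,4,1

step 1: output 3; order=[3]; indeg=(1,2,0,0,1)
step 2: output 2; order=[3,2]; indeg=(0,1,0,0,0)
step 3: output 0; order=[3,2,0]; indeg=(0,1,0,0,0)
step 4: output 4; order=[3,2,0,4]; indeg=(0,0,0,0,0)
step 5: output 1; order=[3,2,0,4,1]; indeg=(0,0,0,0,0)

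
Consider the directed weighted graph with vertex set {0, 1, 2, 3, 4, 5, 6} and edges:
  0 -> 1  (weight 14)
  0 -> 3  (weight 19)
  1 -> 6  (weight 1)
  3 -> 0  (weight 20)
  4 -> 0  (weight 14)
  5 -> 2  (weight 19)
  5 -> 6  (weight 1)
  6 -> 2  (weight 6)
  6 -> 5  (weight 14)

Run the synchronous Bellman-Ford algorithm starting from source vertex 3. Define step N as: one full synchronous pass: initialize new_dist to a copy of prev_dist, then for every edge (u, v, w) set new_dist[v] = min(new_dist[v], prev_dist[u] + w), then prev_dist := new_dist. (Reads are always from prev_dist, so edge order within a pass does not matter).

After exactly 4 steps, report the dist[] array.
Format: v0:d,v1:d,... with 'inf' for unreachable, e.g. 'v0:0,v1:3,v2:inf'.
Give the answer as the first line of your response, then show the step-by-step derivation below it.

v0:20,v1:34,v2:41,v3:0,v4:inf,v5:49,v6:35

step 1: dist = v0:20,v1:inf,v2:inf,v3:0,v4:inf,v5:inf,v6:inf
step 2: dist = v0:20,v1:34,v2:inf,v3:0,v4:inf,v5:inf,v6:inf
step 3: dist = v0:20,v1:34,v2:inf,v3:0,v4:inf,v5:inf,v6:35
step 4: dist = v0:20,v1:34,v2:41,v3:0,v4:inf,v5:49,v6:35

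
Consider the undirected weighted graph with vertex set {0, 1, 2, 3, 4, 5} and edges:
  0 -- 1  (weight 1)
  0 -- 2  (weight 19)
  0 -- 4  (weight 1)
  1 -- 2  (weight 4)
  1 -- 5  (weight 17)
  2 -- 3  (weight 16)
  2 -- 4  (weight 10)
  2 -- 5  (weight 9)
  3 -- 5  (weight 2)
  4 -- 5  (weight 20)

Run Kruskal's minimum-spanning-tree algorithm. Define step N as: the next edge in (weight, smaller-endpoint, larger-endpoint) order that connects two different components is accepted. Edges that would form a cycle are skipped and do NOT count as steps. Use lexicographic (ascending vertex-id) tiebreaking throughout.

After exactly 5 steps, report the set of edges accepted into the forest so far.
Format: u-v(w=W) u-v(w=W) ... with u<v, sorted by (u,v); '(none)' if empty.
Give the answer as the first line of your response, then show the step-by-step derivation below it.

0-1(w=1) 0-4(w=1) 1-2(w=4) 2-5(w=9) 3-5(w=2)

step 1: add edge 0-1 (w=1); MST = {0-1(w=1)}
step 2: add edge 0-4 (w=1); MST = {0-1(w=1) 0-4(w=1)}
step 3: add edge 3-5 (w=2); MST = {0-1(w=1) 0-4(w=1) 3-5(w=2)}
step 4: add edge 1-2 (w=4); MST = {0-1(w=1) 0-4(w=1) 1-2(w=4) 3-5(w=2)}
step 5: add edge 2-5 (w=9); MST = {0-1(w=1) 0-4(w=1) 1-2(w=4) 2-5(w=9) 3-5(w=2)}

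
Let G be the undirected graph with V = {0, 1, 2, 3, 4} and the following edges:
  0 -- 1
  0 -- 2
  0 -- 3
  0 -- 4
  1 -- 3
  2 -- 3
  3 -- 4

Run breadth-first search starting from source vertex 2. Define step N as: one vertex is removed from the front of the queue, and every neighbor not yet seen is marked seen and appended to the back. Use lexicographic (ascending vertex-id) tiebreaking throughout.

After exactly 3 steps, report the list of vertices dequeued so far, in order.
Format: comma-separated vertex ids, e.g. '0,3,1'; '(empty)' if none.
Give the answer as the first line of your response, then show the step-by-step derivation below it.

2,0,3

step 1: dequeue 2; queue=[0,3]; order=2
step 2: dequeue 0; queue=[3,1,4]; order=2,0
step 3: dequeue 3; queue=[1,4]; order=2,0,3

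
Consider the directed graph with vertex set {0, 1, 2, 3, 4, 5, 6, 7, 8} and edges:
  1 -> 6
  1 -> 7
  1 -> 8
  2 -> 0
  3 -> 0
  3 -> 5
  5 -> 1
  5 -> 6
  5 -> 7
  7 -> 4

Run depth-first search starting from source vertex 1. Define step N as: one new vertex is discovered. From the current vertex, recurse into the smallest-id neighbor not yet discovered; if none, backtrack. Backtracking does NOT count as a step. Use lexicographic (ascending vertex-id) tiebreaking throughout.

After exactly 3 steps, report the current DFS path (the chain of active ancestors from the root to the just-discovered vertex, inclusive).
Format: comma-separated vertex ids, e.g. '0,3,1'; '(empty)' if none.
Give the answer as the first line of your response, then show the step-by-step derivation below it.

1,7

step 1: discover 1; path=1; order=1
step 2: discover 6; path=1>6; order=1,6
step 3: discover 7; path=1>7; order=1,6,7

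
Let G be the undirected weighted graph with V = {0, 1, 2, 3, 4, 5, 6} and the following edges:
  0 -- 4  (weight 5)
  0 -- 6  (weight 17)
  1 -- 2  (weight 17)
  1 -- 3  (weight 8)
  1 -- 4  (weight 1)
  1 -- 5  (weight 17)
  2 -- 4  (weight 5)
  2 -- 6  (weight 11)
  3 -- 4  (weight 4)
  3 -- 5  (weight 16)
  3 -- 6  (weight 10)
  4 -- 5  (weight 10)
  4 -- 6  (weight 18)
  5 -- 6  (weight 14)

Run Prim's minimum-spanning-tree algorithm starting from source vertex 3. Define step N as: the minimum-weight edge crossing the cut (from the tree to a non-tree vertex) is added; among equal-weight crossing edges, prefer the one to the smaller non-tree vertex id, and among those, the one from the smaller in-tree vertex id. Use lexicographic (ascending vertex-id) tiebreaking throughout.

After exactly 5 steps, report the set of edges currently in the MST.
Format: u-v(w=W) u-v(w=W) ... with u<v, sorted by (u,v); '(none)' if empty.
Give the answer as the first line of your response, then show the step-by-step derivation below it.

0-4(w=5) 1-4(w=1) 2-4(w=5) 3-4(w=4) 4-5(w=10)

step 1: add edge 3-4 (w=4); MST = {3-4(w=4)}
step 2: add edge 1-4 (w=1); MST = {1-4(w=1) 3-4(w=4)}
step 3: add edge 0-4 (w=5); MST = {0-4(w=5) 1-4(w=1) 3-4(w=4)}
step 4: add edge 2-4 (w=5); MST = {0-4(w=5) 1-4(w=1) 2-4(w=5) 3-4(w=4)}
step 5: add edge 4-5 (w=10); MST = {0-4(w=5) 1-4(w=1) 2-4(w=5) 3-4(w=4) 4-5(w=10)}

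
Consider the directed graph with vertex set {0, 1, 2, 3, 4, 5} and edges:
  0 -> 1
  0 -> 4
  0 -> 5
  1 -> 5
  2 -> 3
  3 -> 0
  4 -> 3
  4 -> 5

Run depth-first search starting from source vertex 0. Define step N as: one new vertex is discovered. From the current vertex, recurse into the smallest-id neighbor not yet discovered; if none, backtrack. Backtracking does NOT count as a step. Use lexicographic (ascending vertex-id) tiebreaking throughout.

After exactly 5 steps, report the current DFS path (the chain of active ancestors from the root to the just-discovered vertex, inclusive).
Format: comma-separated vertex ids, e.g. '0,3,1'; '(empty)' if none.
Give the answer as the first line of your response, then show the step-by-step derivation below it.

0,4,3

step 1: discover 0; path=0; order=0
step 2: discover 1; path=0>1; order=0,1
step 3: discover 5; path=0>1>5; order=0,1,5
step 4: discover 4; path=0>4; order=0,1,5,4
step 5: discover 3; path=0>4>3; order=0,1,5,4,3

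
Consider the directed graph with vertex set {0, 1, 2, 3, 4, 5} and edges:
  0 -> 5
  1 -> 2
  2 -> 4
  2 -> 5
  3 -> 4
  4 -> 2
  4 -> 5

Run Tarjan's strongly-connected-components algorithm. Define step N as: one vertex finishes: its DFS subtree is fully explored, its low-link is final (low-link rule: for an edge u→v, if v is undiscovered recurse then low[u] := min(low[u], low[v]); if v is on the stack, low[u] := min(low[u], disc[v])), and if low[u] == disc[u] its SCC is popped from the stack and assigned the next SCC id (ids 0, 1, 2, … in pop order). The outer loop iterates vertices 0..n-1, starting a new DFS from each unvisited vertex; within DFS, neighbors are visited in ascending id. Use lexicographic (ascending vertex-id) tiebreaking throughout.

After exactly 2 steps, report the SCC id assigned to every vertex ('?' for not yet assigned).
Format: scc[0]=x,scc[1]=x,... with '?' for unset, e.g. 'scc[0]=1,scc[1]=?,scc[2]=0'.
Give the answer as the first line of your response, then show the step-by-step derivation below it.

scc[0]=1,scc[1]=?,scc[2]=?,scc[3]=?,scc[4]=?,scc[5]=0

step 1: low=(low[0]=0,low[1]=?,low[2]=?,low[3]=?,low[4]=?,low[5]=1); scc=(scc[0]=?,scc[1]=?,scc[2]=?,scc[3]=?,scc[4]=?,scc[5]=0)
step 2: low=(low[0]=0,low[1]=?,low[2]=?,low[3]=?,low[4]=?,low[5]=1); scc=(scc[0]=1,scc[1]=?,scc[2]=?,scc[3]=?,scc[4]=?,scc[5]=0)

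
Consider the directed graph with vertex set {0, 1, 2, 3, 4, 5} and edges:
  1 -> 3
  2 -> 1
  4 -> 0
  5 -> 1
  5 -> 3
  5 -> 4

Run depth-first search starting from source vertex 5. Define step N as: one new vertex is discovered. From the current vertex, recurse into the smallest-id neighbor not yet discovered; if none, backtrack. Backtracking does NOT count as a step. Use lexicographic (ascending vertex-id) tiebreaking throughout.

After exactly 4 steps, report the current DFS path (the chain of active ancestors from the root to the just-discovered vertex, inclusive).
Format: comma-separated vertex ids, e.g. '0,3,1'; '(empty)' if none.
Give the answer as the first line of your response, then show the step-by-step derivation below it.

5,4

step 1: discover 5; path=5; order=5
step 2: discover 1; path=5>1; order=5,1
step 3: discover 3; path=5>1>3; order=5,1,3
step 4: discover 4; path=5>4; order=5,1,3,4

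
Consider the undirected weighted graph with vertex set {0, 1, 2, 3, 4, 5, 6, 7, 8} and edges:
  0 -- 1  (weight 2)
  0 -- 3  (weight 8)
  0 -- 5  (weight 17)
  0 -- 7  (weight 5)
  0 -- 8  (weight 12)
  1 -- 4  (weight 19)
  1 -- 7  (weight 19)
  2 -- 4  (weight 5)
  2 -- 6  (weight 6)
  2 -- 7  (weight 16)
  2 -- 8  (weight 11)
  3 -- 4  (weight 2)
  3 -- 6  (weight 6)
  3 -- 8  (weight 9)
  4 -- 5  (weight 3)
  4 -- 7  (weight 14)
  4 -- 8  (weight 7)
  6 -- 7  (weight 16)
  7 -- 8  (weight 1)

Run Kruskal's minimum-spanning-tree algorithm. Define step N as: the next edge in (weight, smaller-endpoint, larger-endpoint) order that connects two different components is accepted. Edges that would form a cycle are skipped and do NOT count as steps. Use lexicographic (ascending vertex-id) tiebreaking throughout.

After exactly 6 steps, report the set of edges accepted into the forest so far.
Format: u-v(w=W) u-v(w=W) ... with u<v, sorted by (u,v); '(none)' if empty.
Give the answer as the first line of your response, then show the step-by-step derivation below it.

0-1(w=2) 0-7(w=5) 2-4(w=5) 3-4(w=2) 4-5(w=3) 7-8(w=1)

step 1: add edge 7-8 (w=1); MST = {7-8(w=1)}
step 2: add edge 0-1 (w=2); MST = {0-1(w=2) 7-8(w=1)}
step 3: add edge 3-4 (w=2); MST = {0-1(w=2) 3-4(w=2) 7-8(w=1)}
step 4: add edge 4-5 (w=3); MST = {0-1(w=2) 3-4(w=2) 4-5(w=3) 7-8(w=1)}
step 5: add edge 0-7 (w=5); MST = {0-1(w=2) 0-7(w=5) 3-4(w=2) 4-5(w=3) 7-8(w=1)}
step 6: add edge 2-4 (w=5); MST = {0-1(w=2) 0-7(w=5) 2-4(w=5) 3-4(w=2) 4-5(w=3) 7-8(w=1)}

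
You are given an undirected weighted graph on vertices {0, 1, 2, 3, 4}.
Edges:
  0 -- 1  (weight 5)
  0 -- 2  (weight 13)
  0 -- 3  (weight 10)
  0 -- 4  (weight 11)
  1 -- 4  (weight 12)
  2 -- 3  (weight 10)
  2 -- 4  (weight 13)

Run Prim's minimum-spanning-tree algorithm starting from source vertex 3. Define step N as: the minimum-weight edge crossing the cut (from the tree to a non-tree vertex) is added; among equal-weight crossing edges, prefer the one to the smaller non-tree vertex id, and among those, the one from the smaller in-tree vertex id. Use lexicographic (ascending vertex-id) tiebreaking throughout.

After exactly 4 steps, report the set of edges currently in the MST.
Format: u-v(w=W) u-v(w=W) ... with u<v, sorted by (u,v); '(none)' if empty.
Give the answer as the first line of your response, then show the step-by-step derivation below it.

0-1(w=5) 0-3(w=10) 0-4(w=11) 2-3(w=10)

step 1: add edge 0-3 (w=10); MST = {0-3(w=10)}
step 2: add edge 0-1 (w=5); MST = {0-1(w=5) 0-3(w=10)}
step 3: add edge 2-3 (w=10); MST = {0-1(w=5) 0-3(w=10) 2-3(w=10)}
step 4: add edge 0-4 (w=11); MST = {0-1(w=5) 0-3(w=10) 0-4(w=11) 2-3(w=10)}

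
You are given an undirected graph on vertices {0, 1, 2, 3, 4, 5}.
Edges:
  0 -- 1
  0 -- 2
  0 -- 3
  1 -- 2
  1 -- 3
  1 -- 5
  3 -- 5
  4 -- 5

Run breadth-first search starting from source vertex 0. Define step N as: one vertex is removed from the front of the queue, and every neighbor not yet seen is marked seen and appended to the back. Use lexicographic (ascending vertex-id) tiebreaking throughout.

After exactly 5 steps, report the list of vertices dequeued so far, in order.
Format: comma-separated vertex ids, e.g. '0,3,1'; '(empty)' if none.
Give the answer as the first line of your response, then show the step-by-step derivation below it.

0,1,2,3,5

step 1: dequeue 0; queue=[1,2,3]; order=0
step 2: dequeue 1; queue=[2,3,5]; order=0,1
step 3: dequeue 2; queue=[3,5]; order=0,1,2
step 4: dequeue 3; queue=[5]; order=0,1,2,3
step 5: dequeue 5; queue=[4]; order=0,1,2,3,5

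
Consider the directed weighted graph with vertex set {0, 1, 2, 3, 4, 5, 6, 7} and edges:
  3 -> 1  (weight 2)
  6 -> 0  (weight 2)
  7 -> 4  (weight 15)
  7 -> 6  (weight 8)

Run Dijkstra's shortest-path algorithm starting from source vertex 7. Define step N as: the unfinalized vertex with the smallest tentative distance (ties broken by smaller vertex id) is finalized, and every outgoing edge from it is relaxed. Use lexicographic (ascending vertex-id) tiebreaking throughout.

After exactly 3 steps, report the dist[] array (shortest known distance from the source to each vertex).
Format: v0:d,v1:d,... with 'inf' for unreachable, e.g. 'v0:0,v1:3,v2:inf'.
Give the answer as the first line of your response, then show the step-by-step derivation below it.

v0:10,v1:inf,v2:inf,v3:inf,v4:15,v5:inf,v6:8,v7:0

step 1: dist = v0:inf,v1:inf,v2:inf,v3:inf,v4:15,v5:inf,v6:8,v7:0
step 2: dist = v0:10,v1:inf,v2:inf,v3:inf,v4:15,v5:inf,v6:8,v7:0
step 3: dist = v0:10,v1:inf,v2:inf,v3:inf,v4:15,v5:inf,v6:8,v7:0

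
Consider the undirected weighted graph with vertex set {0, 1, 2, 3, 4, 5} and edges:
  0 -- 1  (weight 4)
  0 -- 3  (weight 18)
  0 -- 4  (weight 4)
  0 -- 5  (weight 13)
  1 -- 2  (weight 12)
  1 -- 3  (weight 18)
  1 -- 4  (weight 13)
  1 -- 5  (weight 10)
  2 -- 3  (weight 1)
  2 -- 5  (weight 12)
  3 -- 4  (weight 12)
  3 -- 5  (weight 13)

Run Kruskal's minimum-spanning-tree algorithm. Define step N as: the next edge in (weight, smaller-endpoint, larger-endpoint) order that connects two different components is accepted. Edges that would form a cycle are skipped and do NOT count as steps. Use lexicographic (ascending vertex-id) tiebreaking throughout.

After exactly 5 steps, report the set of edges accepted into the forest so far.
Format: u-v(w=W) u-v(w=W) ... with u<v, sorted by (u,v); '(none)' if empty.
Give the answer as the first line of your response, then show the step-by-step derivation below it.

0-1(w=4) 0-4(w=4) 1-2(w=12) 1-5(w=10) 2-3(w=1)

step 1: add edge 2-3 (w=1); MST = {2-3(w=1)}
step 2: add edge 0-1 (w=4); MST = {0-1(w=4) 2-3(w=1)}
step 3: add edge 0-4 (w=4); MST = {0-1(w=4) 0-4(w=4) 2-3(w=1)}
step 4: add edge 1-5 (w=10); MST = {0-1(w=4) 0-4(w=4) 1-5(w=10) 2-3(w=1)}
step 5: add edge 1-2 (w=12); MST = {0-1(w=4) 0-4(w=4) 1-2(w=12) 1-5(w=10) 2-3(w=1)}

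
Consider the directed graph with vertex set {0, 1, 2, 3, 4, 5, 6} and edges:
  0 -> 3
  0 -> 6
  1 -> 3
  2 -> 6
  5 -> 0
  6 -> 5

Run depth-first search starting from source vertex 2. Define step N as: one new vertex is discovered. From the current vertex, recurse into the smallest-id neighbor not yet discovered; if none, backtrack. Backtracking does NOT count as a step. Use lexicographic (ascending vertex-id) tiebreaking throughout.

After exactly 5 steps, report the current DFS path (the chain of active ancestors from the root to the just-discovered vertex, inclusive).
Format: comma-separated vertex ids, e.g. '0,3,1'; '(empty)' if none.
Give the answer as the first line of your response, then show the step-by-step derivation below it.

2,6,5,0,3

step 1: discover 2; path=2; order=2
step 2: discover 6; path=2>6; order=2,6
step 3: discover 5; path=2>6>5; order=2,6,5
step 4: discover 0; path=2>6>5>0; order=2,6,5,0
step 5: discover 3; path=2>6>5>0>3; order=2,6,5,0,3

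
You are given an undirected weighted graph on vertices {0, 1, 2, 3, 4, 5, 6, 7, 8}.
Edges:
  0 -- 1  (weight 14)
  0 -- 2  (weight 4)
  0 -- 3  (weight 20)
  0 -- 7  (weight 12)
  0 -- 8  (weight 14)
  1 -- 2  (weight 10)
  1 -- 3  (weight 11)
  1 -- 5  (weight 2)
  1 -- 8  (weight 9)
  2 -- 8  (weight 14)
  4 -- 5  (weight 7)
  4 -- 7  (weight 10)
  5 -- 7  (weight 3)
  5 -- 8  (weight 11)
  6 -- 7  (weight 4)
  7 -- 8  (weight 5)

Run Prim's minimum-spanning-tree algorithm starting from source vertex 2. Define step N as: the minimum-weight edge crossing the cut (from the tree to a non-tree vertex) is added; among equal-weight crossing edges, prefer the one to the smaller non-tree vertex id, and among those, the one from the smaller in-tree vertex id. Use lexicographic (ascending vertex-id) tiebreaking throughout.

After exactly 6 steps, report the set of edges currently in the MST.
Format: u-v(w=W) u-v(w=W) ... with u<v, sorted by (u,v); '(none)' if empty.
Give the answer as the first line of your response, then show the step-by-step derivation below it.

0-2(w=4) 1-2(w=10) 1-5(w=2) 5-7(w=3) 6-7(w=4) 7-8(w=5)

step 1: add edge 0-2 (w=4); MST = {0-2(w=4)}
step 2: add edge 1-2 (w=10); MST = {0-2(w=4) 1-2(w=10)}
step 3: add edge 1-5 (w=2); MST = {0-2(w=4) 1-2(w=10) 1-5(w=2)}
step 4: add edge 5-7 (w=3); MST = {0-2(w=4) 1-2(w=10) 1-5(w=2) 5-7(w=3)}
step 5: add edge 6-7 (w=4); MST = {0-2(w=4) 1-2(w=10) 1-5(w=2) 5-7(w=3) 6-7(w=4)}
step 6: add edge 7-8 (w=5); MST = {0-2(w=4) 1-2(w=10) 1-5(w=2) 5-7(w=3) 6-7(w=4) 7-8(w=5)}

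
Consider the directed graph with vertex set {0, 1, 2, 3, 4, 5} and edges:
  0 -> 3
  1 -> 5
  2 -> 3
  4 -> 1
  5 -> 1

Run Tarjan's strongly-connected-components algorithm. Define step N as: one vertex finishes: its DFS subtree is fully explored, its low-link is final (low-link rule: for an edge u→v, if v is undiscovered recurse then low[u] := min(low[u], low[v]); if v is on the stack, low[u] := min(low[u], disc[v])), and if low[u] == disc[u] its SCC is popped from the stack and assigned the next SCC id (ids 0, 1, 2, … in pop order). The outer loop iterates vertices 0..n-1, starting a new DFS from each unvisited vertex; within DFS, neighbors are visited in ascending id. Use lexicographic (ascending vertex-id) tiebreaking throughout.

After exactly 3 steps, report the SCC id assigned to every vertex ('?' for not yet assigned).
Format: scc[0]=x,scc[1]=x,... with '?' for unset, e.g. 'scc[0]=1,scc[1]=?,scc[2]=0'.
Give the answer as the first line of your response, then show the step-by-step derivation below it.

scc[0]=1,scc[1]=?,scc[2]=?,scc[3]=0,scc[4]=?,scc[5]=?

step 1: low=(low[0]=0,low[1]=?,low[2]=?,low[3]=1,low[4]=?,low[5]=?); scc=(scc[0]=?,scc[1]=?,scc[2]=?,scc[3]=0,scc[4]=?,scc[5]=?)
step 2: low=(low[0]=0,low[1]=?,low[2]=?,low[3]=1,low[4]=?,low[5]=?); scc=(scc[0]=1,scc[1]=?,scc[2]=?,scc[3]=0,scc[4]=?,scc[5]=?)
step 3: low=(low[0]=0,low[1]=2,low[2]=?,low[3]=1,low[4]=?,low[5]=2); scc=(scc[0]=1,scc[1]=?,scc[2]=?,scc[3]=0,scc[4]=?,scc[5]=?)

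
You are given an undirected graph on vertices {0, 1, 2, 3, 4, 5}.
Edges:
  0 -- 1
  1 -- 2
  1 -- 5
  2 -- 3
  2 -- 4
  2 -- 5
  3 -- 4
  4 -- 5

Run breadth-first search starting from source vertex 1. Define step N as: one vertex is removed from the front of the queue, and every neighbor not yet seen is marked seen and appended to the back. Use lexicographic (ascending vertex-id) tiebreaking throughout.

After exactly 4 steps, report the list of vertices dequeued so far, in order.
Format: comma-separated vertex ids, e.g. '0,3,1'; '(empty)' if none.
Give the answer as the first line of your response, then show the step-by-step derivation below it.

1,0,2,5

step 1: dequeue 1; queue=[0,2,5]; order=1
step 2: dequeue 0; queue=[2,5]; order=1,0
step 3: dequeue 2; queue=[5,3,4]; order=1,0,2
step 4: dequeue 5; queue=[3,4]; order=1,0,2,5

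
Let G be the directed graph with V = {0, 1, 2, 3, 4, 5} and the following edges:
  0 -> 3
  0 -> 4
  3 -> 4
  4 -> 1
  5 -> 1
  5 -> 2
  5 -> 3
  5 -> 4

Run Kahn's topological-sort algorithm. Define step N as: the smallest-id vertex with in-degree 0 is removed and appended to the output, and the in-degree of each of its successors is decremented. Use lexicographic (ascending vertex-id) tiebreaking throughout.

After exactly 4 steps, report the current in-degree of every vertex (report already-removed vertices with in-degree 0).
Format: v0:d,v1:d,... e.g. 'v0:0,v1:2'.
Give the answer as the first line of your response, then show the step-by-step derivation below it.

v0:0,v1:1,v2:0,v3:0,v4:0,v5:0

step 1: output 0; order=[0]; indeg=(0,2,1,1,2,0)
step 2: output 5; order=[0,5]; indeg=(0,1,0,0,1,0)
step 3: output 2; order=[0,5,2]; indeg=(0,1,0,0,1,0)
step 4: output 3; order=[0,5,2,3]; indeg=(0,1,0,0,0,0)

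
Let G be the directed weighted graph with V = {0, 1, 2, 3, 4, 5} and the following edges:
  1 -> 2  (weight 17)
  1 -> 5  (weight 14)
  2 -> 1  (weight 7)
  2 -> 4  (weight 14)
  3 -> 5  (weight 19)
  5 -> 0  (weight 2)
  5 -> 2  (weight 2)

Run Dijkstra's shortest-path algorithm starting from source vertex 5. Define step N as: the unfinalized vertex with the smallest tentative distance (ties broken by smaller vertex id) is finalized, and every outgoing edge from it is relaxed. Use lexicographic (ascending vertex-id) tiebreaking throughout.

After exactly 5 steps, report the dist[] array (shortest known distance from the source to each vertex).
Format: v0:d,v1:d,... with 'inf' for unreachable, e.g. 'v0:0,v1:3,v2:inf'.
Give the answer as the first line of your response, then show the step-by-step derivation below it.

v0:2,v1:9,v2:2,v3:inf,v4:16,v5:0

step 1: dist = v0:2,v1:inf,v2:2,v3:inf,v4:inf,v5:0
step 2: dist = v0:2,v1:inf,v2:2,v3:inf,v4:inf,v5:0
step 3: dist = v0:2,v1:9,v2:2,v3:inf,v4:16,v5:0
step 4: dist = v0:2,v1:9,v2:2,v3:inf,v4:16,v5:0
step 5: dist = v0:2,v1:9,v2:2,v3:inf,v4:16,v5:0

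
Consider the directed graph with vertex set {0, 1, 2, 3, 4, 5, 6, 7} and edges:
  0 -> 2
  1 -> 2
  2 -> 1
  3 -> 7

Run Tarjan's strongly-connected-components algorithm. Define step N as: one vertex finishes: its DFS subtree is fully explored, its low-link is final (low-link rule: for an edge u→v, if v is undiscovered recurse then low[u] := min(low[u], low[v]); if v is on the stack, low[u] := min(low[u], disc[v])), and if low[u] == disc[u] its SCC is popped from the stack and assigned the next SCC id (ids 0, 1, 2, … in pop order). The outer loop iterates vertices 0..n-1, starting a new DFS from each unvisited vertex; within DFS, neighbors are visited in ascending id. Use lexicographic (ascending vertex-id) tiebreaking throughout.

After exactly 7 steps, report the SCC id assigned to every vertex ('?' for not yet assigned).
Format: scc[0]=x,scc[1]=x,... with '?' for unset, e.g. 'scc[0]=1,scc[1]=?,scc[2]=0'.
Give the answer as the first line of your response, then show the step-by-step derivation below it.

scc[0]=1,scc[1]=0,scc[2]=0,scc[3]=3,scc[4]=4,scc[5]=5,scc[6]=?,scc[7]=2

step 1: low=(low[0]=0,low[1]=1,low[2]=1,low[3]=?,low[4]=?,low[5]=?,low[6]=?,low[7]=?); scc=(scc[0]=?,scc[1]=?,scc[2]=?,scc[3]=?,scc[4]=?,scc[5]=?,scc[6]=?,scc[7]=?)
step 2: low=(low[0]=0,low[1]=1,low[2]=1,low[3]=?,low[4]=?,low[5]=?,low[6]=?,low[7]=?); scc=(scc[0]=?,scc[1]=0,scc[2]=0,scc[3]=?,scc[4]=?,scc[5]=?,scc[6]=?,scc[7]=?)
step 3: low=(low[0]=0,low[1]=1,low[2]=1,low[3]=?,low[4]=?,low[5]=?,low[6]=?,low[7]=?); scc=(scc[0]=1,scc[1]=0,scc[2]=0,scc[3]=?,scc[4]=?,scc[5]=?,scc[6]=?,scc[7]=?)
step 4: low=(low[0]=0,low[1]=1,low[2]=1,low[3]=3,low[4]=?,low[5]=?,low[6]=?,low[7]=4); scc=(scc[0]=1,scc[1]=0,scc[2]=0,scc[3]=?,scc[4]=?,scc[5]=?,scc[6]=?,scc[7]=2)
step 5: low=(low[0]=0,low[1]=1,low[2]=1,low[3]=3,low[4]=?,low[5]=?,low[6]=?,low[7]=4); scc=(scc[0]=1,scc[1]=0,scc[2]=0,scc[3]=3,scc[4]=?,scc[5]=?,scc[6]=?,scc[7]=2)
step 6: low=(low[0]=0,low[1]=1,low[2]=1,low[3]=3,low[4]=5,low[5]=?,low[6]=?,low[7]=4); scc=(scc[0]=1,scc[1]=0,scc[2]=0,scc[3]=3,scc[4]=4,scc[5]=?,scc[6]=?,scc[7]=2)
step 7: low=(low[0]=0,low[1]=1,low[2]=1,low[3]=3,low[4]=5,low[5]=6,low[6]=?,low[7]=4); scc=(scc[0]=1,scc[1]=0,scc[2]=0,scc[3]=3,scc[4]=4,scc[5]=5,scc[6]=?,scc[7]=2)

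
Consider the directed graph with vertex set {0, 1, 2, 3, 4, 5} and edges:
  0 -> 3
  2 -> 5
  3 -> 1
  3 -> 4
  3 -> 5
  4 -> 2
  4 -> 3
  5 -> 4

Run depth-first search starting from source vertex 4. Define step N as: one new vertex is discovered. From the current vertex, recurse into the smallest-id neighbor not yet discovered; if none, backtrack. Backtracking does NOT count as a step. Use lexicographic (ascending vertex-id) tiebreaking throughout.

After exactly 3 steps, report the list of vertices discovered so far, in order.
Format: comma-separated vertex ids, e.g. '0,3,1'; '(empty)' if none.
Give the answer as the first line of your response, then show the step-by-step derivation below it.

4,2,5

step 1: discover 4; path=4; order=4
step 2: discover 2; path=4>2; order=4,2
step 3: discover 5; path=4>2>5; order=4,2,5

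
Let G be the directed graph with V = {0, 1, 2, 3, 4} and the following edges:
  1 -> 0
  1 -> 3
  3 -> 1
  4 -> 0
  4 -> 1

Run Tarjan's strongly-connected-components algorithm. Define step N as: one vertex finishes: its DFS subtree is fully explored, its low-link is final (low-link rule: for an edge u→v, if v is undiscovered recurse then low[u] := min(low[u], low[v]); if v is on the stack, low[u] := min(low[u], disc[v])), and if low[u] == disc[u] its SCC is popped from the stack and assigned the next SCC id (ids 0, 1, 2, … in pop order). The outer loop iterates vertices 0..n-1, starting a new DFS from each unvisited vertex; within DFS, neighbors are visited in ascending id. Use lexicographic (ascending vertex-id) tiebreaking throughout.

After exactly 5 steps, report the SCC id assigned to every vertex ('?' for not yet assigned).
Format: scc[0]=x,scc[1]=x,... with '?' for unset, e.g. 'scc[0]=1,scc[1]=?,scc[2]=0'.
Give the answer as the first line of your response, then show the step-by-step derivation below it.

scc[0]=0,scc[1]=1,scc[2]=2,scc[3]=1,scc[4]=3

step 1: low=(low[0]=0,low[1]=?,low[2]=?,low[3]=?,low[4]=?); scc=(scc[0]=0,scc[1]=?,scc[2]=?,scc[3]=?,scc[4]=?)
step 2: low=(low[0]=0,low[1]=1,low[2]=?,low[3]=1,low[4]=?); scc=(scc[0]=0,scc[1]=?,scc[2]=?,scc[3]=?,scc[4]=?)
step 3: low=(low[0]=0,low[1]=1,low[2]=?,low[3]=1,low[4]=?); scc=(scc[0]=0,scc[1]=1,scc[2]=?,scc[3]=1,scc[4]=?)
step 4: low=(low[0]=0,low[1]=1,low[2]=3,low[3]=1,low[4]=?); scc=(scc[0]=0,scc[1]=1,scc[2]=2,scc[3]=1,scc[4]=?)
step 5: low=(low[0]=0,low[1]=1,low[2]=3,low[3]=1,low[4]=4); scc=(scc[0]=0,scc[1]=1,scc[2]=2,scc[3]=1,scc[4]=3)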